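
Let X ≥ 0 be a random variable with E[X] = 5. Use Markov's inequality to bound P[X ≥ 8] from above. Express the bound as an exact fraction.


μ = E[X] = 5, a = 8.
Markov: P[X ≥ 8] ≤ μ/a = (5)/8 = 5/8.
Numerically: ≈ 0.625.
(Since a = 8 > μ = 5.000, the bound 5/8 is < 1 and informative.)

P[X ≥ 8] ≤ 5/8 ≈ 0.625.


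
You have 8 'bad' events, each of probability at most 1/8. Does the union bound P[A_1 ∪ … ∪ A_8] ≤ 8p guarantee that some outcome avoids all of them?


Union bound: P[∪_{i=1}^{8} A_i] ≤ Σ_i P[A_i] ≤ 8·p = 8·(1/8) = 1.
Numerically: 1 ≈ 1.0000000.
Is 1 < 1? NO.
Since the bound 1 is ≥ 1, the union bound is uninformative here; it does NOT by itself certify existence.

8·p = 1 ≈ 1.0000000; existence NOT certified by the union bound.


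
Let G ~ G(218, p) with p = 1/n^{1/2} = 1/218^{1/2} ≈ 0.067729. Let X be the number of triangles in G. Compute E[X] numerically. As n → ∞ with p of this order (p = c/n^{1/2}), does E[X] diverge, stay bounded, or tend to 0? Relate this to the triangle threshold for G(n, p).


Number of potential triangles: C(218, 3) = 1703016.
Each occurs with probability p³ ≈ (0.067729)³ ≈ 3.1068140e-04.
By linearity: E[X] = C(218, 3)·p³ ≈ 1703016 · 3.1068140e-04 ≈ 529.09540.
Since α = 1/2 < 1, p = c/n^{1/2} ≫ 1/n is above the triangle threshold p ~ 1/n. Asymptotically E[X] ~ (c³/6)·n^{3(1−α)} = (1³/6)·n^{1.5} → ∞; triangles are abundant w.h.p.

E[X] ≈ 529.09540; in regime p = Θ(1/n^{1/2}) E[X] diverges (above the triangle threshold p ~ 1/n).


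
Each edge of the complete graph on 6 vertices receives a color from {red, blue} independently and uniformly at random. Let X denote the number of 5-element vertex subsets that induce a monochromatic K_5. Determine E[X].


Let X = Σ_S X_S over the C(6, 5) = 6 subsets S of size 5, where X_S = 1 if the K_5 on S is monochromatic.
For a fixed S, the K_5 on S has C(5, 2) = 10 edges. P[all 10 edges red] = (1/2)^10, and likewise for blue, so P[monochromatic] = 2·(1/2)^10 = 2^{1 − 10} = 1/512.
By linearity: E[X] = C(6, 5) · 2^{1 − 10} = 6 · 1/512 = 3/256.
Numerically: E[X] ≈ 0.01172.

E[X] = C(6,5)·2^(1−C(5,2)) = 3/256 ≈ 0.01172.


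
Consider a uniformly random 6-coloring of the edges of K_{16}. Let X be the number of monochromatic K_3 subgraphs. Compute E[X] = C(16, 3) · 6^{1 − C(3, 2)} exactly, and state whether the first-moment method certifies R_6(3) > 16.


E[X] = C(16, 3) · 6^{1 − 3} = 560 · 6^{−2} = 560/36.
As a reduced fraction: E[X] = 140/9 ≈ 15.555556.
Is E[X] < 1? NO.
Since E[X] ≥ 1, the first-moment bound is inconclusive at n = 16; it does NOT by itself certify R_6(3) > 16.

E[X] = 140/9 ≈ 15.555556; E[X] ≥ 1; first-moment method inconclusive here.


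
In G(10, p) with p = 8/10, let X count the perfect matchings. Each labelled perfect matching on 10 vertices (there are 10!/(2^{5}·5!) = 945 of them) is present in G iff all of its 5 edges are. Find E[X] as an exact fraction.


K_10 has 10!/(2^{5}·5!) = 945 labelled perfect matchings.
For each such perfect matching H, let X_H = 1 if all 5 edges of H are present in G. Then P[X_H = 1] = p^{5} = (4/5)^{5} = 1024/3125.
Summing the indicators: E[X] = Σ_H E[X_H] = 945 · p^{5} = 945 · 1024/3125 = 193536/625.
Numerically: E[X] ≈ 309.7.

E[X] = 945 · (4/5)^{5} = 193536/625 ≈ 309.7.


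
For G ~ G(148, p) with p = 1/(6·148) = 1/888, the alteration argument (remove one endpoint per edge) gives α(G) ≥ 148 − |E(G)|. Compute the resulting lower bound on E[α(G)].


E[|E(G)|] = C(148, 2)·p = 10878 · (1/888) = 49/4.
E[α(G)] ≥ n − E[|E(G)|] = 148 − 49/4 = 543/4.
Numerically: ≈ 135.750.
(This is only a lower bound; the true E[α(G)] may be larger.)

E[α(G)] ≥ 543/4 ≈ 135.750.


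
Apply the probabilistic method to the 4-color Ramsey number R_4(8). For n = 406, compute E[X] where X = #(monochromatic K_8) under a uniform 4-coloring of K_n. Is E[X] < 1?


E[X] = C(406, 8) · 4^{1 − 28} = 17082453897995850 · 4^{−27} = 17082453897995850/18014398509481984.
As a reduced fraction: E[X] = 8541226948997925/9007199254740992 ≈ 0.94827.
Is E[X] < 1? YES.
Since E[X] < 1, there exists a 4-coloring of K_{406} with no monochromatic K_8; hence R_4(8) > 406.

E[X] = 8541226948997925/9007199254740992 ≈ 0.94827; E[X] < 1, so R_4(8) > 406.


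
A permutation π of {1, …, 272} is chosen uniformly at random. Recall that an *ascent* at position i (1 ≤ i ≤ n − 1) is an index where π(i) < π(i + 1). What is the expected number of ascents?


Write X = Σ X_I over i = 1, …, 271, with X_I the indicator of one ascent.
There are 271 indicators.
For each fixed i, the pair (π(i), π(i+1)) is a uniformly random ordered pair of distinct values from {1, …, 272}; by symmetry P[π(i) < π(i+1)] = 1/2.
By linearity: E[X] = 271 · (1/2) = (272 − 1) · (1/2) = 271/2 ≈ 135.5000.

E[X] = 271/2 = 135.5000.


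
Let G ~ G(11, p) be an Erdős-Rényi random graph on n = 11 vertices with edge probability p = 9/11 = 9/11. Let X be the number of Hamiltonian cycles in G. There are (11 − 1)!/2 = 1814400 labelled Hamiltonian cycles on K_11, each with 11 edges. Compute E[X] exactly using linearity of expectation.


K_11 has (11 − 1)!/2 = 1814400 labelled Hamiltonian cycles.
For each such Hamiltonian cycle H, let X_H = 1 if all 11 edges of H are present in G. Then P[X_H = 1] = p^{11} = (9/11)^{11} = 31381059609/285311670611.
By linearity of expectation: E[X] = Σ_H E[X_H] = 1814400 · p^{11} = 1814400 · 31381059609/285311670611 = 56937794554569600/285311670611.
Numerically: E[X] ≈ 2e+05.

E[X] = 1814400 · (9/11)^{11} = 56937794554569600/285311670611 ≈ 2e+05.


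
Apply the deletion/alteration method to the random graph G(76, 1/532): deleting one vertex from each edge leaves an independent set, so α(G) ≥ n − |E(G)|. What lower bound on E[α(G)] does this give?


E[|E(G)|] = C(76, 2)·p = 2850 · (1/532) = 75/14.
E[α(G)] ≥ n − E[|E(G)|] = 76 − 75/14 = 989/14.
Numerically: ≈ 70.643.
(This is only a lower bound; the true E[α(G)] may be larger.)

E[α(G)] ≥ 989/14 ≈ 70.643.


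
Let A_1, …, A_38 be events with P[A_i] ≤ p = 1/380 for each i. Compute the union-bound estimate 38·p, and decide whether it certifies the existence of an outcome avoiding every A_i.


Union bound: P[∪_{i=1}^{38} A_i] ≤ Σ_i P[A_i] ≤ 38·p = 38·(1/380) = 1/10.
Numerically: 1/10 ≈ 0.10000.
Is 1/10 < 1? YES.
Since P[∪ A_i] ≤ 1/10 < 1, the complement has P[∩ A_i^c] ≥ 1 − 1/10 = 9/10 > 0, so some outcome avoids every A_i.

38·p = 1/10 ≈ 0.10000; existence CERTIFIED by the union bound.


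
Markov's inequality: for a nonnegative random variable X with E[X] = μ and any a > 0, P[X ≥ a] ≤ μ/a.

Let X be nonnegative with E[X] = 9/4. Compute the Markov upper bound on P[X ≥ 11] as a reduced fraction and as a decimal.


μ = E[X] = 9/4, a = 11.
Markov: P[X ≥ 11] ≤ μ/a = (9/4)/11 = 9/44.
Numerically: ≈ 0.205.
(Since a = 11 > μ = 2.250, the bound 9/44 is < 1 and informative.)

P[X ≥ 11] ≤ 9/44 ≈ 0.205.


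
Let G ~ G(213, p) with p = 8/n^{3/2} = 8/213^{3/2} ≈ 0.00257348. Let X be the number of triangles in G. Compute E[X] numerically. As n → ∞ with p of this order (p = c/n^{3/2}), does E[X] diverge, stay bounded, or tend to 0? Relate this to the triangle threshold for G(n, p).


Number of potential triangles: C(213, 3) = 1587986.
Each occurs with probability p³ ≈ (0.00257348)³ ≈ 1.70436162e-08.
By linearity: E[X] = C(213, 3)·p³ ≈ 1587986 · 1.70436162e-08 ≈ 0.027065.
Since α = 3/2 > 1, p = c/n^{3/2} = o(1/n) is below the triangle threshold p ~ 1/n. Asymptotically E[X] ~ (c³/6)·n^{3(1−α)} = (8³/6)·n^{-1.5} → 0, so by Markov's inequality G has no triangles w.h.p.

E[X] ≈ 0.027065; in regime p = Θ(1/n^{3/2}) E[X] tends to 0 (below the triangle threshold p ~ 1/n).


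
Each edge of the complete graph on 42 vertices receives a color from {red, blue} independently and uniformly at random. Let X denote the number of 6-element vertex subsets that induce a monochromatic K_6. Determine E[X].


Let X = Σ_S X_S over the C(42, 6) = 5245786 subsets S of size 6, where X_S = 1 if the K_6 on S is monochromatic.
For a fixed S, the K_6 on S has C(6, 2) = 15 edges. P[all 15 edges red] = (1/2)^15, and likewise for blue, so P[monochromatic] = 2·(1/2)^15 = 2^{1 − 15} = 1/16384.
Summing: E[X] = C(42, 6) · 2^{1 − 15} = 5245786 · 1/16384 = 2622893/8192.
Numerically: E[X] ≈ 320.1774.

E[X] = C(42,6)·2^(1−C(6,2)) = 2622893/8192 ≈ 320.1774.


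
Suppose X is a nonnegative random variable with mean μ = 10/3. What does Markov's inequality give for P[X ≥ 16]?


μ = E[X] = 10/3, a = 16.
Markov: P[X ≥ 16] ≤ μ/a = (10/3)/16 = 5/24.
Numerically: ≈ 0.2083.
(Since a = 16 > μ = 3.3333, the bound 5/24 is < 1 and informative.)

P[X ≥ 16] ≤ 5/24 ≈ 0.2083.


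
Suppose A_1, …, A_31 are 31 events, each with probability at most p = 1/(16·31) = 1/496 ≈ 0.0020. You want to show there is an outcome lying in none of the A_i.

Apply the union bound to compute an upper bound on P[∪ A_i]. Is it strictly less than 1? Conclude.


Union bound: P[∪_{i=1}^{31} A_i] ≤ Σ_i P[A_i] ≤ 31·p = 31·(1/496) = 1/16.
Numerically: 1/16 ≈ 0.0625.
Is 1/16 < 1? YES.
Since P[∪ A_i] ≤ 1/16 < 1, the complement has P[∩ A_i^c] ≥ 1 − 1/16 = 15/16 > 0, so some outcome avoids every A_i.

31·p = 1/16 ≈ 0.0625; existence CERTIFIED by the union bound.


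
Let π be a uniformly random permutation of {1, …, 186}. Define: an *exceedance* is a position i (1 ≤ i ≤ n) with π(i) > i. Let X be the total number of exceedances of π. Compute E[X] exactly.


Write X = Σ_{i=1}^{186} X_i, where X_i = 1_{π(i) > i}.
For each fixed i, π(i) is uniform over {1, …, 186} (marginal of a uniform permutation), so P[π(i) > i] = (n − i)/n. Summing: Σ_{i=1}^{186} (n − i)/n = (0 + 1 + … + 185)/186 = 186(186 − 1)/(2·186) = (186 − 1)/2.
Hence E[X] = Σ_{i=1}^{186} (186 − i)/186 = 185/2 ≈ 92.500.

E[X] = 185/2 = 92.500.


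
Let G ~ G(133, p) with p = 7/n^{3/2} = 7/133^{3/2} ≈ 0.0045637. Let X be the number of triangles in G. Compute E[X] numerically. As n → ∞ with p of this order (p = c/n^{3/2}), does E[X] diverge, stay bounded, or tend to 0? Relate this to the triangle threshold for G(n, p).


Number of potential triangles: C(133, 3) = 383306.
Each occurs with probability p³ ≈ (0.0045637)³ ≈ 9.5052104e-08.
By linearity: E[X] = C(133, 3)·p³ ≈ 383306 · 9.5052104e-08 ≈ 0.03643.
Since α = 3/2 > 1, p = c/n^{3/2} = o(1/n) is below the triangle threshold p ~ 1/n. Asymptotically E[X] ~ (c³/6)·n^{3(1−α)} = (7³/6)·n^{-1.5} → 0, so by Markov's inequality G has no triangles w.h.p.

E[X] ≈ 0.03643; in regime p = Θ(1/n^{3/2}) E[X] tends to 0 (below the triangle threshold p ~ 1/n).


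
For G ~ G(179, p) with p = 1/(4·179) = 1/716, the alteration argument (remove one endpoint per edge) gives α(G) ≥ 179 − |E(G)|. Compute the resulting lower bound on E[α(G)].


E[|E(G)|] = C(179, 2)·p = 15931 · (1/716) = 89/4.
E[α(G)] ≥ n − E[|E(G)|] = 179 − 89/4 = 627/4.
Numerically: ≈ 156.750.
(This is only a lower bound; the true E[α(G)] may be larger.)

E[α(G)] ≥ 627/4 ≈ 156.750.


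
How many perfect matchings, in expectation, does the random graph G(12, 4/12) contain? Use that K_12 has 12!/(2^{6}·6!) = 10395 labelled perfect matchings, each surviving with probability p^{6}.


K_12 has 12!/(2^{6}·6!) = 10395 labelled perfect matchings.
For each such perfect matching H, let X_H = 1 if all 6 edges of H are present in G. Then P[X_H = 1] = p^{6} = (1/3)^{6} = 1/729.
By linearity: E[X] = Σ_H E[X_H] = 10395 · p^{6} = 10395 · 1/729 = 385/27.
Numerically: E[X] ≈ 14.259.

E[X] = 10395 · (1/3)^{6} = 385/27 ≈ 14.259.


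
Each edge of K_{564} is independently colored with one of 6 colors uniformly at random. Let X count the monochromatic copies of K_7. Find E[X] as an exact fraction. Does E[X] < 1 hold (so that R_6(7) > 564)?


E[X] = C(564, 7) · 6^{1 − 21} = 3469685994423792 · 6^{−20} = 3469685994423792/3656158440062976.
As a reduced fraction: E[X] = 24095041627943/25389989167104 ≈ 0.949.
Is E[X] < 1? YES.
Since E[X] < 1, there exists a 6-coloring of K_{564} with no monochromatic K_7; hence R_6(7) > 564.

E[X] = 24095041627943/25389989167104 ≈ 0.949; E[X] < 1, so R_6(7) > 564.


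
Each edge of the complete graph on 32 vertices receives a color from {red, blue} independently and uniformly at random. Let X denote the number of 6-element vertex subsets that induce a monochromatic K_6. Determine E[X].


Let X = Σ_S X_S over the C(32, 6) = 906192 subsets S of size 6, where X_S = 1 if the K_6 on S is monochromatic.
For a fixed S, the K_6 on S has C(6, 2) = 15 edges. P[all 15 edges red] = (1/2)^15, and likewise for blue, so P[monochromatic] = 2·(1/2)^15 = 2^{1 − 15} = 1/16384.
Summing: E[X] = C(32, 6) · 2^{1 − 15} = 906192 · 1/16384 = 56637/1024.
Numerically: E[X] ≈ 55.309570.

E[X] = C(32,6)·2^(1−C(6,2)) = 56637/1024 ≈ 55.309570.


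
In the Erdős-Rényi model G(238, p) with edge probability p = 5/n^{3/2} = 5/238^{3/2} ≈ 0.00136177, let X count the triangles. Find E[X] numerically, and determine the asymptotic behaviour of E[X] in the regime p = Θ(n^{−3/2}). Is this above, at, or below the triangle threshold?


Number of potential triangles: C(238, 3) = 2218636.
Each occurs with probability p³ ≈ (0.00136177)³ ≈ 2.52530423e-09.
By linearity: E[X] = C(238, 3)·p³ ≈ 2218636 · 2.52530423e-09 ≈ 0.005603.
Since α = 3/2 > 1, p = c/n^{3/2} = o(1/n) is below the triangle threshold p ~ 1/n. Asymptotically E[X] ~ (c³/6)·n^{3(1−α)} = (5³/6)·n^{-1.5} → 0, so by Markov's inequality G has no triangles w.h.p.

E[X] ≈ 0.005603; in regime p = Θ(1/n^{3/2}) E[X] tends to 0 (below the triangle threshold p ~ 1/n).


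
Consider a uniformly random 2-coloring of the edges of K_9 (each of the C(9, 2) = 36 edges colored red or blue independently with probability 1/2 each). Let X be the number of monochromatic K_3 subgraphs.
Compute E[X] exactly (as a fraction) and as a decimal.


Let X = Σ_S X_S over the C(9, 3) = 84 subsets S of size 3, where X_S = 1 if the K_3 on S is monochromatic.
For a fixed S, the K_3 on S has C(3, 2) = 3 edges. P[all 3 edges red] = (1/2)^3, and likewise for blue, so P[monochromatic] = 2·(1/2)^3 = 2^{1 − 3} = 1/4.
By linearity: E[X] = C(9, 3) · 2^{1 − 3} = 84 · 1/4 = 21.
Numerically: E[X] ≈ 21.0000.

E[X] = C(9,3)·2^(1−C(3,2)) = 21 ≈ 21.0000.


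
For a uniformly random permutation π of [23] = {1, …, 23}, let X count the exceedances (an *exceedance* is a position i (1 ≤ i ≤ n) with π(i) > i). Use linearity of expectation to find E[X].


Write X = Σ_{i=1}^{23} X_i, where X_i = 1_{π(i) > i}.
For each fixed i, π(i) is uniform over {1, …, 23} (marginal of a uniform permutation), so P[π(i) > i] = (n − i)/n. Summing: Σ_{i=1}^{23} (n − i)/n = (0 + 1 + … + 22)/23 = 23(23 − 1)/(2·23) = (23 − 1)/2.
Hence E[X] = Σ_{i=1}^{23} (23 − i)/23 = 11 ≈ 11.0000.

E[X] = 11 = 11.0000.


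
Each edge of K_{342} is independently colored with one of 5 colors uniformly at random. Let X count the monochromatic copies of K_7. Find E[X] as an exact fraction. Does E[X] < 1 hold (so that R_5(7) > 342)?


E[X] = C(342, 7) · 5^{1 − 21} = 102073837467888 · 5^{−20} = 102073837467888/95367431640625.
As a reduced fraction: E[X] = 102073837467888/95367431640625 ≈ 1.0703218.
Is E[X] < 1? NO.
Since E[X] ≥ 1, the first-moment bound is inconclusive at n = 342; it does NOT by itself certify R_5(7) > 342.

E[X] = 102073837467888/95367431640625 ≈ 1.0703218; E[X] ≥ 1; first-moment method inconclusive here.


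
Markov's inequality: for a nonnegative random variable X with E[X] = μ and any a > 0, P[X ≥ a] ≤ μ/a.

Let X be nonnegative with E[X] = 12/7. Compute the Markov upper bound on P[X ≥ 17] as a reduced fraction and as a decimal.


μ = E[X] = 12/7, a = 17.
Markov: P[X ≥ 17] ≤ μ/a = (12/7)/17 = 12/119.
Numerically: ≈ 0.101.
(Since a = 17 > μ = 1.714, the bound 12/119 is < 1 and informative.)

P[X ≥ 17] ≤ 12/119 ≈ 0.101.


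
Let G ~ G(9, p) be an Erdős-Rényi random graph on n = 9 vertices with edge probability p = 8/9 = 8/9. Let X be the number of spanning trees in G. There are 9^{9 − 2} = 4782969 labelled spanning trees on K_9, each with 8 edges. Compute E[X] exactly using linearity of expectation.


K_9 has 9^{9 − 2} = 4782969 labelled spanning trees.
For each such spanning tree H, let X_H = 1 if all 8 edges of H are present in G. Then P[X_H = 1] = p^{8} = (8/9)^{8} = 16777216/43046721.
Summing the indicators: E[X] = Σ_H E[X_H] = 4782969 · p^{8} = 4782969 · 16777216/43046721 = 16777216/9.
Numerically: E[X] ≈ 1.864e+06.

E[X] = 4782969 · (8/9)^{8} = 16777216/9 ≈ 1.864e+06.


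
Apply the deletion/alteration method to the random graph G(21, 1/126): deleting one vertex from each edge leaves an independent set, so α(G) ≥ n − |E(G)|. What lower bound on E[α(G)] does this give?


E[|E(G)|] = C(21, 2)·p = 210 · (1/126) = 5/3.
E[α(G)] ≥ n − E[|E(G)|] = 21 − 5/3 = 58/3.
Numerically: ≈ 19.33333.
(This is only a lower bound; the true E[α(G)] may be larger.)

E[α(G)] ≥ 58/3 ≈ 19.33333.


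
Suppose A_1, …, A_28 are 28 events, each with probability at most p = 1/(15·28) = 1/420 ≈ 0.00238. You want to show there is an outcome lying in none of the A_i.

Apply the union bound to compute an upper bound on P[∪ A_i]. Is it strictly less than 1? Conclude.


Union bound: P[∪_{i=1}^{28} A_i] ≤ Σ_i P[A_i] ≤ 28·p = 28·(1/420) = 1/15.
Numerically: 1/15 ≈ 0.06667.
Is 1/15 < 1? YES.
Since P[∪ A_i] ≤ 1/15 < 1, the complement has P[∩ A_i^c] ≥ 1 − 1/15 = 14/15 > 0, so some outcome avoids every A_i.

28·p = 1/15 ≈ 0.06667; existence CERTIFIED by the union bound.


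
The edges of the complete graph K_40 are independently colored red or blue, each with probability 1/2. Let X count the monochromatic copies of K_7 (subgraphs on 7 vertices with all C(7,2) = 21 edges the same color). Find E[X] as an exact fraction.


Let X = Σ_S X_S over the C(40, 7) = 18643560 subsets S of size 7, where X_S = 1 if the K_7 on S is monochromatic.
For a fixed S, the K_7 on S has C(7, 2) = 21 edges. P[all 21 edges red] = (1/2)^21, and likewise for blue, so P[monochromatic] = 2·(1/2)^21 = 2^{1 − 21} = 1/1048576.
By linearity: E[X] = C(40, 7) · 2^{1 − 21} = 18643560 · 1/1048576 = 2330445/131072.
Numerically: E[X] ≈ 17.780.

E[X] = C(40,7)·2^(1−C(7,2)) = 2330445/131072 ≈ 17.780.


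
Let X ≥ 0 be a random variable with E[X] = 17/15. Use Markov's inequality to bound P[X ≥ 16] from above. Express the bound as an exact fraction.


μ = E[X] = 17/15, a = 16.
Markov: P[X ≥ 16] ≤ μ/a = (17/15)/16 = 17/240.
Numerically: ≈ 0.071.
(Since a = 16 > μ = 1.133, the bound 17/240 is < 1 and informative.)

P[X ≥ 16] ≤ 17/240 ≈ 0.071.


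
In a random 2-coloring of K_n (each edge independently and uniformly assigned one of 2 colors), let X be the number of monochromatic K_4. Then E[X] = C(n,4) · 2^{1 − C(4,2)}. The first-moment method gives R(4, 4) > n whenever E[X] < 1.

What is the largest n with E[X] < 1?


We need C(n, 4) · 2^{1 − 6} < 1, i.e. C(n, 4) < 2^{6 − 1} = 32.
Check values of n near the boundary:
  n = 4: C(4, 4) = 1; 1 < 32? YES
  n = 5: C(5, 4) = 5; 5 < 32? YES
  n = 6: C(6, 4) = 15; 15 < 32? YES
  n = 7: C(7, 4) = 35; 35 < 32? NO
  n = 8: C(8, 4) = 70; 70 < 32? NO
  n = 9: C(9, 4) = 126; 126 < 32? NO
The largest n with C(n, 4) < 32 is n = 6 (where E[X] = 15/32 ≈ 0.468750). Hence R(4, 4) > 6, i.e. R(4, 4) ≥ 7.

Largest n = 6; hence R(4, 4) > 6.


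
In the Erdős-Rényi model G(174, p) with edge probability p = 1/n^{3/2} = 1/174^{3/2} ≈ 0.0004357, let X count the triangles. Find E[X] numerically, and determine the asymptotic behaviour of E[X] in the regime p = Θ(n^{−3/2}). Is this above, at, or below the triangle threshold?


Number of potential triangles: C(174, 3) = 862924.
Each occurs with probability p³ ≈ (0.0004357)³ ≈ 8.270436e-11.
By linearity: E[X] = C(174, 3)·p³ ≈ 862924 · 8.270436e-11 ≈ 0.0001.
Since α = 3/2 > 1, p = c/n^{3/2} = o(1/n) is below the triangle threshold p ~ 1/n. Asymptotically E[X] ~ (c³/6)·n^{3(1−α)} = (1³/6)·n^{-1.5} → 0, so by Markov's inequality G has no triangles w.h.p.

E[X] ≈ 0.0001; in regime p = Θ(1/n^{3/2}) E[X] tends to 0 (below the triangle threshold p ~ 1/n).


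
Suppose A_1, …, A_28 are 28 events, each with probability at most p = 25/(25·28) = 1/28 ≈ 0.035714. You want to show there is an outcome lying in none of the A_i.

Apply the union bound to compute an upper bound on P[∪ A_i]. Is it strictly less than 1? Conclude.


Union bound: P[∪_{i=1}^{28} A_i] ≤ Σ_i P[A_i] ≤ 28·p = 28·(1/28) = 1.
Numerically: 1 ≈ 1.000000.
Is 1 < 1? NO.
Since the bound 1 is ≥ 1, the union bound is uninformative here; it does NOT by itself certify existence.

28·p = 1 ≈ 1.000000; existence NOT certified by the union bound.


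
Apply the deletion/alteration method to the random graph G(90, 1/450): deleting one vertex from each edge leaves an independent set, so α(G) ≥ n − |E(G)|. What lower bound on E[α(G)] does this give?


E[|E(G)|] = C(90, 2)·p = 4005 · (1/450) = 89/10.
E[α(G)] ≥ n − E[|E(G)|] = 90 − 89/10 = 811/10.
Numerically: ≈ 81.100.
(This is only a lower bound; the true E[α(G)] may be larger.)

E[α(G)] ≥ 811/10 ≈ 81.100.


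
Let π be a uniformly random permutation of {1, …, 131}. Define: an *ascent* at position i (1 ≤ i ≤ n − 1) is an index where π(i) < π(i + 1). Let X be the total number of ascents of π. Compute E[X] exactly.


Write X = Σ X_I over i = 1, …, 130, with X_I the indicator of one ascent.
There are 130 indicators.
For each fixed i, the pair (π(i), π(i+1)) is a uniformly random ordered pair of distinct values from {1, …, 131}; by symmetry P[π(i) < π(i+1)] = 1/2.
By linearity: E[X] = 130 · (1/2) = (131 − 1) · (1/2) = 65 ≈ 65.00000.

E[X] = 65 = 65.00000.


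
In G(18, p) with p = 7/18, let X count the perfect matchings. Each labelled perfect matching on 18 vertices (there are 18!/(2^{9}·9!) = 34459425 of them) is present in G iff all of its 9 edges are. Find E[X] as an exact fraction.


K_18 has 18!/(2^{9}·9!) = 34459425 labelled perfect matchings.
For each such perfect matching H, let X_H = 1 if all 9 edges of H are present in G. Then P[X_H = 1] = p^{9} = (7/18)^{9} = 40353607/198359290368.
By linearity: E[X] = Σ_H E[X_H] = 34459425 · p^{9} = 34459425 · 40353607/198359290368 = 17167433257975/2448880128.
Numerically: E[X] ≈ 7010.3.

E[X] = 34459425 · (7/18)^{9} = 17167433257975/2448880128 ≈ 7010.3.


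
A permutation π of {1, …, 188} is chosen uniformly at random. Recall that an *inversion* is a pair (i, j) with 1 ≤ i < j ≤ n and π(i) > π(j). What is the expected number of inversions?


Write X = Σ X_I over the C(188, 2) = 17578 pairs i < j, with X_I the indicator of one inversion.
There are 17578 indicators.
For each fixed pair i < j, the values π(i) and π(j) are two distinct elements of {1, …, 188} in uniformly random order; by symmetry P[π(i) > π(j)] = 1/2.
By linearity: E[X] = 17578 · (1/2) = C(188, 2) · (1/2) = 17578/2 = 8789 ≈ 8789.000.

E[X] = 8789 = 8789.000.


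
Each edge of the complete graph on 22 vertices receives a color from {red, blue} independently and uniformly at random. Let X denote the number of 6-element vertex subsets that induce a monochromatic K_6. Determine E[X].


Let X = Σ_S X_S over the C(22, 6) = 74613 subsets S of size 6, where X_S = 1 if the K_6 on S is monochromatic.
For a fixed S, the K_6 on S has C(6, 2) = 15 edges. P[all 15 edges red] = (1/2)^15, and likewise for blue, so P[monochromatic] = 2·(1/2)^15 = 2^{1 − 15} = 1/16384.
Summing: E[X] = C(22, 6) · 2^{1 − 15} = 74613 · 1/16384 = 74613/16384.
Numerically: E[X] ≈ 4.554016.

E[X] = C(22,6)·2^(1−C(6,2)) = 74613/16384 ≈ 4.554016.


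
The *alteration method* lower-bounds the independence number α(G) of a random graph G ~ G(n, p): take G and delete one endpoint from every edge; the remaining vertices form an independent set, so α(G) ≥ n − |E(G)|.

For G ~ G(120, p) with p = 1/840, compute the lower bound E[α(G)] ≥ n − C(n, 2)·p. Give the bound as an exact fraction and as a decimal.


E[|E(G)|] = C(120, 2)·p = 7140 · (1/840) = 17/2.
E[α(G)] ≥ n − E[|E(G)|] = 120 − 17/2 = 223/2.
Numerically: ≈ 111.500.
(This is only a lower bound; the true E[α(G)] may be larger.)

E[α(G)] ≥ 223/2 ≈ 111.500.


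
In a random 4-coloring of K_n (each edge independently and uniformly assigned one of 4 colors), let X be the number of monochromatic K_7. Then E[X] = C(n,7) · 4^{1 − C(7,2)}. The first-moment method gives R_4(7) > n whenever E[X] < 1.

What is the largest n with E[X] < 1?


We need C(n, 7) · 4^{1 − 21} < 1, i.e. C(n, 7) < 4^{21 − 1} = 1099511627776.
Check values of n near the boundary:
  n = 175: C(175, 7) = 883208107275; 883208107275 < 1099511627776? YES
  n = 176: C(176, 7) = 919790691600; 919790691600 < 1099511627776? YES
  n = 177: C(177, 7) = 957664425960; 957664425960 < 1099511627776? YES
  n = 178: C(178, 7) = 996867063280; 996867063280 < 1099511627776? YES
  n = 179: C(179, 7) = 1037437234460; 1037437234460 < 1099511627776? YES
  n = 180: C(180, 7) = 1079414463600; 1079414463600 < 1099511627776? YES
  n = 181: C(181, 7) = 1122839183400; 1122839183400 < 1099511627776? NO
  n = 182: C(182, 7) = 1167752750736; 1167752750736 < 1099511627776? NO
  n = 183: C(183, 7) = 1214197462413; 1214197462413 < 1099511627776? NO
The largest n with C(n, 7) < 1099511627776 is n = 180 (where E[X] = 67463403975/68719476736 ≈ 0.9817). Hence R_4(7) > 180, i.e. R_4(7) ≥ 181.

Largest n = 180; hence R_4(7) > 180.


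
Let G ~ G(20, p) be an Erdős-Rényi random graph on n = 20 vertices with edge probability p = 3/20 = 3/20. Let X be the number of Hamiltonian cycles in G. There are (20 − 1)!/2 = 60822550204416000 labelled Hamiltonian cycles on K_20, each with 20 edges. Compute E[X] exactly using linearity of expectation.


K_20 has (20 − 1)!/2 = 60822550204416000 labelled Hamiltonian cycles.
For each such Hamiltonian cycle H, let X_H = 1 if all 20 edges of H are present in G. Then P[X_H = 1] = p^{20} = (3/20)^{20} = 3486784401/104857600000000000000000000.
Summing the indicators: E[X] = Σ_H E[X_H] = 60822550204416000 · p^{20} = 60822550204416000 · 3486784401/104857600000000000000000000 = 51776152168407487821/25600000000000000000.
Numerically: E[X] ≈ 2.0225.

E[X] = 60822550204416000 · (3/20)^{20} = 51776152168407487821/25600000000000000000 ≈ 2.0225.


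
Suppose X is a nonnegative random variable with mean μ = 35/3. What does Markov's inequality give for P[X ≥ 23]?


μ = E[X] = 35/3, a = 23.
Markov: P[X ≥ 23] ≤ μ/a = (35/3)/23 = 35/69.
Numerically: ≈ 0.507246.
(Since a = 23 > μ = 11.666667, the bound 35/69 is < 1 and informative.)

P[X ≥ 23] ≤ 35/69 ≈ 0.507246.


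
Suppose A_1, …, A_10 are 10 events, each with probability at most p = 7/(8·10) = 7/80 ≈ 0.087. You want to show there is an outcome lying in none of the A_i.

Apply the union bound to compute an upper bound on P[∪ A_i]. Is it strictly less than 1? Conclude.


Union bound: P[∪_{i=1}^{10} A_i] ≤ Σ_i P[A_i] ≤ 10·p = 10·(7/80) = 7/8.
Numerically: 7/8 ≈ 0.875.
Is 7/8 < 1? YES.
Since P[∪ A_i] ≤ 7/8 < 1, the complement has P[∩ A_i^c] ≥ 1 − 7/8 = 1/8 > 0, so some outcome avoids every A_i.

10·p = 7/8 ≈ 0.875; existence CERTIFIED by the union bound.


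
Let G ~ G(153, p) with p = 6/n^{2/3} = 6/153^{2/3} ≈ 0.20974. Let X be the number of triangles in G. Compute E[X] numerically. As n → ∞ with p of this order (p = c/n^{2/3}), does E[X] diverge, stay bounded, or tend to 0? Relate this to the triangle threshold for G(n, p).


Number of potential triangles: C(153, 3) = 585276.
Each occurs with probability p³ ≈ (0.20974)³ ≈ 9.2272203e-03.
By linearity: E[X] = C(153, 3)·p³ ≈ 585276 · 9.2272203e-03 ≈ 5400.47059.
Since α = 2/3 < 1, p = c/n^{2/3} ≫ 1/n is above the triangle threshold p ~ 1/n. Asymptotically E[X] ~ (c³/6)·n^{3(1−α)} = (6³/6)·n^{1} → ∞; triangles are abundant w.h.p.

E[X] ≈ 5400.47059; in regime p = Θ(1/n^{2/3}) E[X] diverges (above the triangle threshold p ~ 1/n).


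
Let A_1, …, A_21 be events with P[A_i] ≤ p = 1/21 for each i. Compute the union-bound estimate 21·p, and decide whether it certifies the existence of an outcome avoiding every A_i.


Union bound: P[∪_{i=1}^{21} A_i] ≤ Σ_i P[A_i] ≤ 21·p = 21·(1/21) = 1.
Numerically: 1 ≈ 1.000.
Is 1 < 1? NO.
Since the bound 1 is ≥ 1, the union bound is uninformative here; it does NOT by itself certify existence.

21·p = 1 ≈ 1.000; existence NOT certified by the union bound.


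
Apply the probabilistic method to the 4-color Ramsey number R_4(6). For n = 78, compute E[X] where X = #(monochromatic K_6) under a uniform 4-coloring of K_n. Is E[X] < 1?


E[X] = C(78, 6) · 4^{1 − 15} = 256851595 · 4^{−14} = 256851595/268435456.
As a reduced fraction: E[X] = 256851595/268435456 ≈ 0.9568.
Is E[X] < 1? YES.
Since E[X] < 1, there exists a 4-coloring of K_{78} with no monochromatic K_6; hence R_4(6) > 78.

E[X] = 256851595/268435456 ≈ 0.9568; E[X] < 1, so R_4(6) > 78.


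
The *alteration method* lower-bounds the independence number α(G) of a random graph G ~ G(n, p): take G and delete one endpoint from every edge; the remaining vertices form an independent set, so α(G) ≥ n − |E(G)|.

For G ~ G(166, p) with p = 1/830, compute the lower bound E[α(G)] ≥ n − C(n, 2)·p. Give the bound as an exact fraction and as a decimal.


E[|E(G)|] = C(166, 2)·p = 13695 · (1/830) = 33/2.
E[α(G)] ≥ n − E[|E(G)|] = 166 − 33/2 = 299/2.
Numerically: ≈ 149.500000.
(This is only a lower bound; the true E[α(G)] may be larger.)

E[α(G)] ≥ 299/2 ≈ 149.500000.


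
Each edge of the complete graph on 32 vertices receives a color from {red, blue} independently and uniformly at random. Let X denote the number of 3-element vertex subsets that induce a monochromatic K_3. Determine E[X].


Let X = Σ_S X_S over the C(32, 3) = 4960 subsets S of size 3, where X_S = 1 if the K_3 on S is monochromatic.
For a fixed S, the K_3 on S has C(3, 2) = 3 edges. P[all 3 edges red] = (1/2)^3, and likewise for blue, so P[monochromatic] = 2·(1/2)^3 = 2^{1 − 3} = 1/4.
Summing: E[X] = C(32, 3) · 2^{1 − 3} = 4960 · 1/4 = 1240.
Numerically: E[X] ≈ 1240.000000.

E[X] = C(32,3)·2^(1−C(3,2)) = 1240 ≈ 1240.000000.


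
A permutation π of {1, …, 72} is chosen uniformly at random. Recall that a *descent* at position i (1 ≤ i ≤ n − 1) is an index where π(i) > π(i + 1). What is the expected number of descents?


Write X = Σ X_I over i = 1, …, 71, with X_I the indicator of one descent.
There are 71 indicators.
For each fixed i, the pair (π(i), π(i+1)) is a uniformly random ordered pair of distinct values from {1, …, 72}; by symmetry P[π(i) > π(i+1)] = 1/2.
By linearity: E[X] = 71 · (1/2) = (72 − 1) · (1/2) = 71/2 ≈ 35.500.

E[X] = 71/2 = 35.500.


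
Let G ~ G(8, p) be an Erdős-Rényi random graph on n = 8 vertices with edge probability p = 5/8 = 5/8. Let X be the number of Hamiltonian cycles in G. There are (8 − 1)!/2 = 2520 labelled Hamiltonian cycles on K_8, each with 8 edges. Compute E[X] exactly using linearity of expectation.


K_8 has (8 − 1)!/2 = 2520 labelled Hamiltonian cycles.
For each such Hamiltonian cycle H, let X_H = 1 if all 8 edges of H are present in G. Then P[X_H = 1] = p^{8} = (5/8)^{8} = 390625/16777216.
By linearity of expectation: E[X] = Σ_H E[X_H] = 2520 · p^{8} = 2520 · 390625/16777216 = 123046875/2097152.
Numerically: E[X] ≈ 58.7.

E[X] = 2520 · (5/8)^{8} = 123046875/2097152 ≈ 58.7.


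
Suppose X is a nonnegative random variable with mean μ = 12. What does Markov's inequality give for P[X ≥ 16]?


μ = E[X] = 12, a = 16.
Markov: P[X ≥ 16] ≤ μ/a = (12)/16 = 3/4.
Numerically: ≈ 0.7500.
(Since a = 16 > μ = 12.0000, the bound 3/4 is < 1 and informative.)

P[X ≥ 16] ≤ 3/4 ≈ 0.7500.


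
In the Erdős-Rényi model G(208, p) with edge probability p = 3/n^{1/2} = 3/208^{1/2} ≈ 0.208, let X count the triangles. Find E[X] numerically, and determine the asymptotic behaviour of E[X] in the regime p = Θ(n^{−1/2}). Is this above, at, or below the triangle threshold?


Number of potential triangles: C(208, 3) = 1478256.
Each occurs with probability p³ ≈ (0.208)³ ≈ 9.000544e-03.
By linearity: E[X] = C(208, 3)·p³ ≈ 1478256 · 9.000544e-03 ≈ 13305.1082.
Since α = 1/2 < 1, p = c/n^{1/2} ≫ 1/n is above the triangle threshold p ~ 1/n. Asymptotically E[X] ~ (c³/6)·n^{3(1−α)} = (3³/6)·n^{1.5} → ∞; triangles are abundant w.h.p.

E[X] ≈ 13305.1082; in regime p = Θ(1/n^{1/2}) E[X] diverges (above the triangle threshold p ~ 1/n).


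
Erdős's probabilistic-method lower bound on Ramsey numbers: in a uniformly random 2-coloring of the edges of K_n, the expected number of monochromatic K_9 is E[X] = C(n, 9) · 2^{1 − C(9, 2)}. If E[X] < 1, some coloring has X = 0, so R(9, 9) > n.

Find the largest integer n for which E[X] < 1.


We need C(n, 9) · 2^{1 − 36} < 1, i.e. C(n, 9) < 2^{36 − 1} = 34359738368.
Check values of n near the boundary:
  n = 60: C(60, 9) = 14783142660; 14783142660 < 34359738368? YES
  n = 61: C(61, 9) = 17341763505; 17341763505 < 34359738368? YES
  n = 62: C(62, 9) = 20286591270; 20286591270 < 34359738368? YES
  n = 63: C(63, 9) = 23667689815; 23667689815 < 34359738368? YES
  n = 64: C(64, 9) = 27540584512; 27540584512 < 34359738368? YES
  n = 65: C(65, 9) = 31966749880; 31966749880 < 34359738368? YES
  n = 66: C(66, 9) = 37014131440; 37014131440 < 34359738368? NO
  n = 67: C(67, 9) = 42757703560; 42757703560 < 34359738368? NO
The largest n with C(n, 9) < 34359738368 is n = 65 (where E[X] = 3995843735/4294967296 ≈ 0.93035). Hence R(9, 9) > 65, i.e. R(9, 9) ≥ 66.

Largest n = 65; hence R(9, 9) > 65.


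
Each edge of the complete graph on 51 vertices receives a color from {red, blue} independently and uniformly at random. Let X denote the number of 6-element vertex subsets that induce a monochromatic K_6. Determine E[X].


Let X = Σ_S X_S over the C(51, 6) = 18009460 subsets S of size 6, where X_S = 1 if the K_6 on S is monochromatic.
For a fixed S, the K_6 on S has C(6, 2) = 15 edges. P[all 15 edges red] = (1/2)^15, and likewise for blue, so P[monochromatic] = 2·(1/2)^15 = 2^{1 − 15} = 1/16384.
By linearity: E[X] = C(51, 6) · 2^{1 − 15} = 18009460 · 1/16384 = 4502365/4096.
Numerically: E[X] ≈ 1099.210.

E[X] = C(51,6)·2^(1−C(6,2)) = 4502365/4096 ≈ 1099.210.


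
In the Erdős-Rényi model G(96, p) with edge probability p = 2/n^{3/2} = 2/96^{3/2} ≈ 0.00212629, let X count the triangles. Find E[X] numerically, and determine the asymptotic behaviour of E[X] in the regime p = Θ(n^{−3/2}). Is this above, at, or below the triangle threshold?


Number of potential triangles: C(96, 3) = 142880.
Each occurs with probability p³ ≈ (0.00212629)³ ≈ 9.61323233e-09.
By linearity: E[X] = C(96, 3)·p³ ≈ 142880 · 9.61323233e-09 ≈ 0.001374.
Since α = 3/2 > 1, p = c/n^{3/2} = o(1/n) is below the triangle threshold p ~ 1/n. Asymptotically E[X] ~ (c³/6)·n^{3(1−α)} = (2³/6)·n^{-1.5} → 0, so by Markov's inequality G has no triangles w.h.p.

E[X] ≈ 0.001374; in regime p = Θ(1/n^{3/2}) E[X] tends to 0 (below the triangle threshold p ~ 1/n).


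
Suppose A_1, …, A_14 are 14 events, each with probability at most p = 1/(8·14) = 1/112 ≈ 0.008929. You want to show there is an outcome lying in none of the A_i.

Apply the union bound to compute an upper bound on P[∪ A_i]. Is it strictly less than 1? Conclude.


Union bound: P[∪_{i=1}^{14} A_i] ≤ Σ_i P[A_i] ≤ 14·p = 14·(1/112) = 1/8.
Numerically: 1/8 ≈ 0.125000.
Is 1/8 < 1? YES.
Since P[∪ A_i] ≤ 1/8 < 1, the complement has P[∩ A_i^c] ≥ 1 − 1/8 = 7/8 > 0, so some outcome avoids every A_i.

14·p = 1/8 ≈ 0.125000; existence CERTIFIED by the union bound.


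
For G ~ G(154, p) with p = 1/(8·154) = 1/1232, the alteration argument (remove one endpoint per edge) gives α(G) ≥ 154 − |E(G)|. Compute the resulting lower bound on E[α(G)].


E[|E(G)|] = C(154, 2)·p = 11781 · (1/1232) = 153/16.
E[α(G)] ≥ n − E[|E(G)|] = 154 − 153/16 = 2311/16.
Numerically: ≈ 144.437500.
(This is only a lower bound; the true E[α(G)] may be larger.)

E[α(G)] ≥ 2311/16 ≈ 144.437500.


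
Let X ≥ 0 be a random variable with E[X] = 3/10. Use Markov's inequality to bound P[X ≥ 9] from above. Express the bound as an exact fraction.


μ = E[X] = 3/10, a = 9.
Markov: P[X ≥ 9] ≤ μ/a = (3/10)/9 = 1/30.
Numerically: ≈ 0.03333.
(Since a = 9 > μ = 0.30000, the bound 1/30 is < 1 and informative.)

P[X ≥ 9] ≤ 1/30 ≈ 0.03333.


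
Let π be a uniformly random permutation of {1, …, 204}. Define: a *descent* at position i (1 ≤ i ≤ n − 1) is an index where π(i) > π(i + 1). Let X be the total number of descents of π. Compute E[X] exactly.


Write X = Σ X_I over i = 1, …, 203, with X_I the indicator of one descent.
There are 203 indicators.
For each fixed i, the pair (π(i), π(i+1)) is a uniformly random ordered pair of distinct values from {1, …, 204}; by symmetry P[π(i) > π(i+1)] = 1/2.
By linearity: E[X] = 203 · (1/2) = (204 − 1) · (1/2) = 203/2 ≈ 101.500000.

E[X] = 203/2 = 101.500000.


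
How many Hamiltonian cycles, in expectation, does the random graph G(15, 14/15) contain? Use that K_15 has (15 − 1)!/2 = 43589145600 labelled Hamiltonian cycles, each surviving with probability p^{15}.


K_15 has (15 − 1)!/2 = 43589145600 labelled Hamiltonian cycles.
For each such Hamiltonian cycle H, let X_H = 1 if all 15 edges of H are present in G. Then P[X_H = 1] = p^{15} = (14/15)^{15} = 155568095557812224/437893890380859375.
Summing the indicators: E[X] = Σ_H E[X_H] = 43589145600 · p^{15} = 43589145600 · 155568095557812224/437893890380859375 = 1116227221067356419653632/72081298828125.
Numerically: E[X] ≈ 1.55e+10.

E[X] = 43589145600 · (14/15)^{15} = 1116227221067356419653632/72081298828125 ≈ 1.55e+10.


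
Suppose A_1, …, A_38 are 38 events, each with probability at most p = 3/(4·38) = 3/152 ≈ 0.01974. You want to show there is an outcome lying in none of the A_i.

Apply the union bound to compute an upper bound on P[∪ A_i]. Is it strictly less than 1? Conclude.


Union bound: P[∪_{i=1}^{38} A_i] ≤ Σ_i P[A_i] ≤ 38·p = 38·(3/152) = 3/4.
Numerically: 3/4 ≈ 0.75000.
Is 3/4 < 1? YES.
Since P[∪ A_i] ≤ 3/4 < 1, the complement has P[∩ A_i^c] ≥ 1 − 3/4 = 1/4 > 0, so some outcome avoids every A_i.

38·p = 3/4 ≈ 0.75000; existence CERTIFIED by the union bound.


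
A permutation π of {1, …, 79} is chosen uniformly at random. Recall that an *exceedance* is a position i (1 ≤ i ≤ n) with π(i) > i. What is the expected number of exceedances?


Write X = Σ_{i=1}^{79} X_i, where X_i = 1_{π(i) > i}.
For each fixed i, π(i) is uniform over {1, …, 79} (marginal of a uniform permutation), so P[π(i) > i] = (n − i)/n. Summing: Σ_{i=1}^{79} (n − i)/n = (0 + 1 + … + 78)/79 = 79(79 − 1)/(2·79) = (79 − 1)/2.
Hence E[X] = Σ_{i=1}^{79} (79 − i)/79 = 39 ≈ 39.0000.

E[X] = 39 = 39.0000.


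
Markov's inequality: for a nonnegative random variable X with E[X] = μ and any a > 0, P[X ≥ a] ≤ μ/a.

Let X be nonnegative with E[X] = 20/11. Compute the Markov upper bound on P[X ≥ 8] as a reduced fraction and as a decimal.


μ = E[X] = 20/11, a = 8.
Markov: P[X ≥ 8] ≤ μ/a = (20/11)/8 = 5/22.
Numerically: ≈ 0.227273.
(Since a = 8 > μ = 1.818182, the bound 5/22 is < 1 and informative.)

P[X ≥ 8] ≤ 5/22 ≈ 0.227273.


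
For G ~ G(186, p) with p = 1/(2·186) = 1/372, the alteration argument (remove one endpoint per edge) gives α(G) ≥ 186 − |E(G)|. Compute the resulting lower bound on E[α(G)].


E[|E(G)|] = C(186, 2)·p = 17205 · (1/372) = 185/4.
E[α(G)] ≥ n − E[|E(G)|] = 186 − 185/4 = 559/4.
Numerically: ≈ 139.750000.
(This is only a lower bound; the true E[α(G)] may be larger.)

E[α(G)] ≥ 559/4 ≈ 139.750000.
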